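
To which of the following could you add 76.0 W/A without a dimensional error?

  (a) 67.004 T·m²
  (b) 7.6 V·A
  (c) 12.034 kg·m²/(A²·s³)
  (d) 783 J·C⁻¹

(d)

Reference: W·A⁻¹ = J·s⁻¹·A⁻¹ = kg·m²·s⁻³·A⁻¹.
Each option:
  (a) T·m² = Wb·m⁻²·m² = kg·m²·s⁻²·A⁻¹
  (b) V·A = J·C⁻¹·A = kg·m²·s⁻³
  (c) kg·m²·s⁻³·A⁻²
  (d) J·C⁻¹ = N·m·(s·A)⁻¹ = kg·m²·s⁻³·A⁻¹  ← same
Only (d) matches kg·m²·s⁻³·A⁻¹.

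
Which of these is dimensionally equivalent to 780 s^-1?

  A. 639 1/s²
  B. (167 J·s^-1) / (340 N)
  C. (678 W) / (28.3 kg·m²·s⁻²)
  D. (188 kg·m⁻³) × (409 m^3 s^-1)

Reference: s⁻¹.
Each option:
  A. s⁻²
  B. [kg·m²·s⁻³] / [kg·m·s⁻²] = m·s⁻¹
  C. [kg·m²·s⁻³] / [kg·m²·s⁻²] = s⁻¹  ← same
  D. [kg·m⁻³] · [m³·s⁻¹] = kg·s⁻¹
Only C. matches s⁻¹.

C.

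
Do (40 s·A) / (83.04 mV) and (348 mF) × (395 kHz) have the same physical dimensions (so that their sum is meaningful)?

Expand each in SI base units:
  (40 s·A) / (83.04 mV):  [s·A] / [kg·m²·s⁻³·A⁻¹] = kg⁻¹·m⁻²·s⁴·A²
  (348 mF) × (395 kHz):  [kg⁻¹·m⁻²·s⁴·A²] · [s⁻¹] = kg⁻¹·m⁻²·s³·A²
kg⁻¹·m⁻²·s⁴·A² ≠ kg⁻¹·m⁻²·s³·A², so they cannot be added.

No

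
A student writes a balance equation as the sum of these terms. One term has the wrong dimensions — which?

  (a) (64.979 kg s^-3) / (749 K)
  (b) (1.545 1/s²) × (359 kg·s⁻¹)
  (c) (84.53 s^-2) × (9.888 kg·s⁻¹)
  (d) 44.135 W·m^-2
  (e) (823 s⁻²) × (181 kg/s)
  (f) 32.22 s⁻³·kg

(a)

Work out the base dimensions of each:
  (a) [kg·s⁻³] / [K] = kg·s⁻³·K⁻¹
  (b) [s⁻²] · [kg·s⁻¹] = kg·s⁻³
  (c) [s⁻²] · [kg·s⁻¹] = kg·s⁻³
  (d) W·m⁻² = J·s⁻¹·m⁻² = kg·s⁻³
  (e) [s⁻²] · [kg·s⁻¹] = kg·s⁻³
  (f) kg·s⁻³
All reduce to kg·s⁻³ except (a), which is kg·s⁻³·K⁻¹.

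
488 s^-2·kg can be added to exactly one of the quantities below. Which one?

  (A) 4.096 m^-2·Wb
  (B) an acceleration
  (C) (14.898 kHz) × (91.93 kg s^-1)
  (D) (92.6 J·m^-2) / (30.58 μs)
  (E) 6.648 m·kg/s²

Reference: kg·s⁻².
Each option:
  (A) Wb·m⁻² = V·s·m⁻² = kg·s⁻²·A⁻¹
  (B) [acceleration] = m·s⁻²
  (C) [s⁻¹] · [kg·s⁻¹] = kg·s⁻²  ← same
  (D) [kg·s⁻²] / [s] = kg·s⁻³
  (E) kg·m·s⁻²
Only (C) matches kg·s⁻².

(C)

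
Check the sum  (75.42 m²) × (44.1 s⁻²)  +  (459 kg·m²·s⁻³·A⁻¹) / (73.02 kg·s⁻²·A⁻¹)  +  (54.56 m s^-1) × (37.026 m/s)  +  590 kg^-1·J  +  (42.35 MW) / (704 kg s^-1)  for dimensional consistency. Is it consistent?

No

Work out the base dimensions of each:
  (75.42 m²) × (44.1 s⁻²):  [m²] · [s⁻²] = m²·s⁻²
  (459 kg·m²·s⁻³·A⁻¹) / (73.02 kg·s⁻²·A⁻¹):  [kg·m²·s⁻³·A⁻¹] / [kg·s⁻²·A⁻¹] = m²·s⁻¹
  (54.56 m s^-1) × (37.026 m/s):  [m·s⁻¹] · [m·s⁻¹] = m²·s⁻²
  590 kg^-1·J:  J·kg⁻¹ = N·m·kg⁻¹ = m²·s⁻²
  (42.35 MW) / (704 kg s^-1):  [kg·m²·s⁻³] / [kg·s⁻¹] = m²·s⁻²
The terms do not share a single dimension (m²·s⁻² vs m²·s⁻¹).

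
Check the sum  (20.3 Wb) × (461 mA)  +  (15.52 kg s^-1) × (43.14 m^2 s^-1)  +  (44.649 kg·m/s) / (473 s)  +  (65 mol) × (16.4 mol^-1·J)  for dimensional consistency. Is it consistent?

No

In SI base units:
  (20.3 Wb) × (461 mA):  [kg·m²·s⁻²·A⁻¹] · [A] = kg·m²·s⁻²
  (15.52 kg s^-1) × (43.14 m^2 s^-1):  [kg·s⁻¹] · [m²·s⁻¹] = kg·m²·s⁻²
  (44.649 kg·m/s) / (473 s):  [kg·m·s⁻¹] / [s] = kg·m·s⁻²
  (65 mol) × (16.4 mol^-1·J):  [mol] · [kg·m²·s⁻²·mol⁻¹] = kg·m²·s⁻²
The terms do not share a single dimension (kg·m²·s⁻² vs kg·m·s⁻²).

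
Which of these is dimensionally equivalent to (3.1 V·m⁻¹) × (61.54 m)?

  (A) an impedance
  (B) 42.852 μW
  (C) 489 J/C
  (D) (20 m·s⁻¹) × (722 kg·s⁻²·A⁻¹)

Reference: [kg·m·s⁻³·A⁻¹] · [m] = kg·m²·s⁻³·A⁻¹.
Each option:
  (A) [impedance] = kg·m²·s⁻³·A⁻²
  (B) W = J·s⁻¹ = kg·m²·s⁻³
  (C) J·C⁻¹ = N·m·(s·A)⁻¹ = kg·m²·s⁻³·A⁻¹  ← same
  (D) [m·s⁻¹] · [kg·s⁻²·A⁻¹] = kg·m·s⁻³·A⁻¹
Only (C) matches kg·m²·s⁻³·A⁻¹.

(C)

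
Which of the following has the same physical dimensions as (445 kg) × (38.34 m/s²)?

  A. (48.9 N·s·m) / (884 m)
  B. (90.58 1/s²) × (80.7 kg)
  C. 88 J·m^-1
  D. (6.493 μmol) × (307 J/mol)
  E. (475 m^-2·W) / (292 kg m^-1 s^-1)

C.

Reference: [kg] · [m·s⁻²] = kg·m·s⁻².
Each option:
  A. [kg·m²·s⁻¹] / [m] = kg·m·s⁻¹
  B. [s⁻²] · [kg] = kg·s⁻²
  C. J·m⁻¹ = N·m·m⁻¹ = kg·m·s⁻²  ← same
  D. [mol] · [kg·m²·s⁻²·mol⁻¹] = kg·m²·s⁻²
  E. [kg·s⁻³] / [kg·m⁻¹·s⁻¹] = m·s⁻²
Only C. matches kg·m·s⁻².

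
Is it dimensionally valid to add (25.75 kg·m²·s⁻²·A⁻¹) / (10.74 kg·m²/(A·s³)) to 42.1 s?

Yes

Dimensions:
  (25.75 kg·m²·s⁻²·A⁻¹) / (10.74 kg·m²/(A·s³)):  [kg·m²·s⁻²·A⁻¹] / [kg·m²·s⁻³·A⁻¹] = s
  42.1 s:  s
Both are s, so they have the same dimensions and can be added.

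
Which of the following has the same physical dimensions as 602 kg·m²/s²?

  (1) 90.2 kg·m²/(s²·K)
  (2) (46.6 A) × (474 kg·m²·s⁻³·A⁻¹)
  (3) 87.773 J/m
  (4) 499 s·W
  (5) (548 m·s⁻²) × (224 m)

Reference: kg·m²·s⁻².
Each option:
  (1) kg·m²·s⁻²·K⁻¹
  (2) [A] · [kg·m²·s⁻³·A⁻¹] = kg·m²·s⁻³
  (3) J·m⁻¹ = N·m·m⁻¹ = kg·m·s⁻²
  (4) W·s = J·s⁻¹·s = kg·m²·s⁻²  ← same
  (5) [m·s⁻²] · [m] = m²·s⁻²
Only (4) matches kg·m²·s⁻².

(4)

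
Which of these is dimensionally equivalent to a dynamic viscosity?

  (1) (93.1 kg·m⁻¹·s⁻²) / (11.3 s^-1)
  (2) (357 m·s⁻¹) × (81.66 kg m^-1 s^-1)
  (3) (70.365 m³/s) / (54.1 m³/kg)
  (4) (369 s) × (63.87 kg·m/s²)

Reference: [dynamic viscosity] = kg·m⁻¹·s⁻¹.
Each option:
  (1) [kg·m⁻¹·s⁻²] / [s⁻¹] = kg·m⁻¹·s⁻¹  ← same
  (2) [m·s⁻¹] · [kg·m⁻¹·s⁻¹] = kg·s⁻²
  (3) [m³·s⁻¹] / [kg⁻¹·m³] = kg·s⁻¹
  (4) [s] · [kg·m·s⁻²] = kg·m·s⁻¹
Only (1) matches kg·m⁻¹·s⁻¹.

(1)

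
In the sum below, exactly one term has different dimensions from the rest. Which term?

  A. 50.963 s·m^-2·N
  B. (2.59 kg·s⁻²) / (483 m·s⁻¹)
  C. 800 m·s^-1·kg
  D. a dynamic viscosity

Dimensions:
  A. N·s·m⁻² = kg·m·s⁻²·s·m⁻² = kg·m⁻¹·s⁻¹
  B. [kg·s⁻²] / [m·s⁻¹] = kg·m⁻¹·s⁻¹
  C. kg·m·s⁻¹
  D. [dynamic viscosity] = kg·m⁻¹·s⁻¹
All reduce to kg·m⁻¹·s⁻¹ except C., which is kg·m·s⁻¹.

C.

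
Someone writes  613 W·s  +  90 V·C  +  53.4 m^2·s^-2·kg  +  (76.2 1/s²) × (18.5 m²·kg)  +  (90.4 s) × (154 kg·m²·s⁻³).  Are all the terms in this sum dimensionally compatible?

Work out the base dimensions of each:
  613 W·s:  W·s = J·s⁻¹·s = kg·m²·s⁻²
  90 V·C:  C·V = s·A·J·C⁻¹ = kg·m²·s⁻²
  53.4 m^2·s^-2·kg:  kg·m²·s⁻²
  (76.2 1/s²) × (18.5 m²·kg):  [s⁻²] · [kg·m²] = kg·m²·s⁻²
  (90.4 s) × (154 kg·m²·s⁻³):  [s] · [kg·m²·s⁻³] = kg·m²·s⁻²
Every term reduces to kg·m²·s⁻².

Yes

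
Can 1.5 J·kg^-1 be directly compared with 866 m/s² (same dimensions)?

Expand each in SI base units:
  1.5 J·kg^-1:  J·kg⁻¹ = N·m·kg⁻¹ = m²·s⁻²
  866 m/s²:  m·s⁻²
m²·s⁻² ≠ m·s⁻², so they cannot be added.

No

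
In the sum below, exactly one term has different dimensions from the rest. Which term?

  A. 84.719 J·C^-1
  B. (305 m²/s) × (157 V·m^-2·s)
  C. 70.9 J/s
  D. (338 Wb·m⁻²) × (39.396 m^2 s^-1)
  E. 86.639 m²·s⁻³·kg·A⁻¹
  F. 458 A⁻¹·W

Expand each in SI base units:
  A. J·C⁻¹ = N·m·(s·A)⁻¹ = kg·m²·s⁻³·A⁻¹
  B. [m²·s⁻¹] · [kg·s⁻²·A⁻¹] = kg·m²·s⁻³·A⁻¹
  C. J·s⁻¹ = N·m·s⁻¹ = kg·m²·s⁻³
  D. [kg·s⁻²·A⁻¹] · [m²·s⁻¹] = kg·m²·s⁻³·A⁻¹
  E. kg·m²·s⁻³·A⁻¹
  F. W·A⁻¹ = J·s⁻¹·A⁻¹ = kg·m²·s⁻³·A⁻¹
All reduce to kg·m²·s⁻³·A⁻¹ except C., which is kg·m²·s⁻³.

C.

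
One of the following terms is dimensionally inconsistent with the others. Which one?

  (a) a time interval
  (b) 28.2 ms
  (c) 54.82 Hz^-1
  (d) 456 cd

In SI base units:
  (a) [time interval] = s
  (b) s
  (c) Hz⁻¹ = (s⁻¹)⁻¹ = s
  (d) cd
All reduce to s except (d), which is cd.

(d)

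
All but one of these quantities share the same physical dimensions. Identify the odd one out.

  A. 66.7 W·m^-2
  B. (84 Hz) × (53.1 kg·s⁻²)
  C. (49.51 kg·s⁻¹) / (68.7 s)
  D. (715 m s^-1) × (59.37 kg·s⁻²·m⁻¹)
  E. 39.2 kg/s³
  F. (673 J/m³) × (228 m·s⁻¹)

Work out the base dimensions of each:
  A. W·m⁻² = J·s⁻¹·m⁻² = kg·s⁻³
  B. [s⁻¹] · [kg·s⁻²] = kg·s⁻³
  C. [kg·s⁻¹] / [s] = kg·s⁻²
  D. [m·s⁻¹] · [kg·m⁻¹·s⁻²] = kg·s⁻³
  E. kg·s⁻³
  F. [kg·m⁻¹·s⁻²] · [m·s⁻¹] = kg·s⁻³
All reduce to kg·s⁻³ except C., which is kg·s⁻².

C.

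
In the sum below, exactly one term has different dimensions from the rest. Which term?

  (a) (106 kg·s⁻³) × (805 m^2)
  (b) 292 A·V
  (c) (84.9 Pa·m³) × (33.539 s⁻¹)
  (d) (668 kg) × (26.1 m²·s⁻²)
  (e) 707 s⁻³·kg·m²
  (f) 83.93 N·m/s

(d)

In SI base units:
  (a) [kg·s⁻³] · [m²] = kg·m²·s⁻³
  (b) V·A = J·C⁻¹·A = kg·m²·s⁻³
  (c) [kg·m²·s⁻²] · [s⁻¹] = kg·m²·s⁻³
  (d) [kg] · [m²·s⁻²] = kg·m²·s⁻²
  (e) kg·m²·s⁻³
  (f) N·m·s⁻¹ = kg·m·s⁻²·m·s⁻¹ = kg·m²·s⁻³
All reduce to kg·m²·s⁻³ except (d), which is kg·m²·s⁻².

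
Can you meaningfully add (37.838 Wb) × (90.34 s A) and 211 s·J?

Reduce each to base SI dimensions:
  (37.838 Wb) × (90.34 s A):  [kg·m²·s⁻²·A⁻¹] · [s·A] = kg·m²·s⁻¹
  211 s·J:  J·s = N·m·s = kg·m²·s⁻¹
Both are kg·m²·s⁻¹, so they have the same dimensions and can be added.

Yes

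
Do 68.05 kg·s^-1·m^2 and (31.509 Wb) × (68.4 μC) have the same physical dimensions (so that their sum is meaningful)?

Yes

Expand each in SI base units:
  68.05 kg·s^-1·m^2:  kg·m²·s⁻¹
  (31.509 Wb) × (68.4 μC):  [kg·m²·s⁻²·A⁻¹] · [s·A] = kg·m²·s⁻¹
Both are kg·m²·s⁻¹, so they have the same dimensions and can be added.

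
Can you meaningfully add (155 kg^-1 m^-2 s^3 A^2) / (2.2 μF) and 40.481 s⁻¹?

Work out the base dimensions of each:
  (155 kg^-1 m^-2 s^3 A^2) / (2.2 μF):  [kg⁻¹·m⁻²·s³·A²] / [kg⁻¹·m⁻²·s⁴·A²] = s⁻¹
  40.481 s⁻¹:  s⁻¹
Both are s⁻¹, so they have the same dimensions and can be added.

Yes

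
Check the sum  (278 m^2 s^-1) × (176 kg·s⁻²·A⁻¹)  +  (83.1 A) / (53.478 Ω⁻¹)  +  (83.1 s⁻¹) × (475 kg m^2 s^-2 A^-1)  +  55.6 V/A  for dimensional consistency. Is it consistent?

Work out the base dimensions of each:
  (278 m^2 s^-1) × (176 kg·s⁻²·A⁻¹):  [m²·s⁻¹] · [kg·s⁻²·A⁻¹] = kg·m²·s⁻³·A⁻¹
  (83.1 A) / (53.478 Ω⁻¹):  [A] / [kg⁻¹·m⁻²·s³·A²] = kg·m²·s⁻³·A⁻¹
  (83.1 s⁻¹) × (475 kg m^2 s^-2 A^-1):  [s⁻¹] · [kg·m²·s⁻²·A⁻¹] = kg·m²·s⁻³·A⁻¹
  55.6 V/A:  V·A⁻¹ = J·C⁻¹·A⁻¹ = kg·m²·s⁻³·A⁻²
The terms do not share a single dimension (kg·m²·s⁻³·A⁻² vs kg·m²·s⁻³·A⁻¹).

No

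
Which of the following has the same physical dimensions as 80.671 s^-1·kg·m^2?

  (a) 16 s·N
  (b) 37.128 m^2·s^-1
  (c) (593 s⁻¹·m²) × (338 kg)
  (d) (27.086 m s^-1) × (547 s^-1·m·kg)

Reference: kg·m²·s⁻¹.
Each option:
  (a) N·s = kg·m·s⁻²·s = kg·m·s⁻¹
  (b) m²·s⁻¹
  (c) [m²·s⁻¹] · [kg] = kg·m²·s⁻¹  ← same
  (d) [m·s⁻¹] · [kg·m·s⁻¹] = kg·m²·s⁻²
Only (c) matches kg·m²·s⁻¹.

(c)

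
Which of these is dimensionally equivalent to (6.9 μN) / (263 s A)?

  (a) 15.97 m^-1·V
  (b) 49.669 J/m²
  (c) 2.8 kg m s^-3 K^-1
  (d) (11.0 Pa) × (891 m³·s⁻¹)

(a)

Reference: [kg·m·s⁻²] / [s·A] = kg·m·s⁻³·A⁻¹.
Each option:
  (a) V·m⁻¹ = J·C⁻¹·m⁻¹ = kg·m·s⁻³·A⁻¹  ← same
  (b) J·m⁻² = N·m·m⁻² = kg·s⁻²
  (c) kg·m·s⁻³·K⁻¹
  (d) [kg·m⁻¹·s⁻²] · [m³·s⁻¹] = kg·m²·s⁻³
Only (a) matches kg·m·s⁻³·A⁻¹.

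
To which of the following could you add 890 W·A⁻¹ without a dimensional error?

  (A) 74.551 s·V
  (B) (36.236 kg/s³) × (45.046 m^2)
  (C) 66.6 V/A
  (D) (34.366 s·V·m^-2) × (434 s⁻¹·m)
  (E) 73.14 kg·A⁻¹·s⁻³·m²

(E)

Reference: W·A⁻¹ = J·s⁻¹·A⁻¹ = kg·m²·s⁻³·A⁻¹.
Each option:
  (A) V·s = J·C⁻¹·s = kg·m²·s⁻²·A⁻¹
  (B) [kg·s⁻³] · [m²] = kg·m²·s⁻³
  (C) V·A⁻¹ = J·C⁻¹·A⁻¹ = kg·m²·s⁻³·A⁻²
  (D) [kg·s⁻²·A⁻¹] · [m·s⁻¹] = kg·m·s⁻³·A⁻¹
  (E) kg·m²·s⁻³·A⁻¹  ← same
Only (E) matches kg·m²·s⁻³·A⁻¹.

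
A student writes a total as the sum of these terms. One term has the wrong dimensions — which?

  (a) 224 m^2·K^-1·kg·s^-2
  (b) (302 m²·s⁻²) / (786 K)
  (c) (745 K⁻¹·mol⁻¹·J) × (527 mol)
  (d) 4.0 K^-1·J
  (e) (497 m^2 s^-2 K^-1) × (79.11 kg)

(b)

Expand each in SI base units:
  (a) kg·m²·s⁻²·K⁻¹
  (b) [m²·s⁻²] / [K] = m²·s⁻²·K⁻¹
  (c) [kg·m²·s⁻²·K⁻¹·mol⁻¹] · [mol] = kg·m²·s⁻²·K⁻¹
  (d) J·K⁻¹ = N·m·K⁻¹ = kg·m²·s⁻²·K⁻¹
  (e) [m²·s⁻²·K⁻¹] · [kg] = kg·m²·s⁻²·K⁻¹
All reduce to kg·m²·s⁻²·K⁻¹ except (b), which is m²·s⁻²·K⁻¹.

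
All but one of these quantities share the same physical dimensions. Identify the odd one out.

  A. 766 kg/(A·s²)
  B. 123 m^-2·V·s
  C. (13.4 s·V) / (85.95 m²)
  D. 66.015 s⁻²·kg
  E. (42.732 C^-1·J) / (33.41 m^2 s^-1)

D.

Expand each in SI base units:
  A. kg·s⁻²·A⁻¹
  B. V·s·m⁻² = J·C⁻¹·s·m⁻² = kg·s⁻²·A⁻¹
  C. [kg·m²·s⁻²·A⁻¹] / [m²] = kg·s⁻²·A⁻¹
  D. kg·s⁻²
  E. [kg·m²·s⁻³·A⁻¹] / [m²·s⁻¹] = kg·s⁻²·A⁻¹
All reduce to kg·s⁻²·A⁻¹ except D., which is kg·s⁻².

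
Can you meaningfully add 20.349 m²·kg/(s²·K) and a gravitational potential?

No

Reduce each to base SI dimensions:
  20.349 m²·kg/(s²·K):  kg·m²·s⁻²·K⁻¹
  a gravitational potential:  [gravitational potential] = m²·s⁻²
kg·m²·s⁻²·K⁻¹ ≠ m²·s⁻², so they cannot be added.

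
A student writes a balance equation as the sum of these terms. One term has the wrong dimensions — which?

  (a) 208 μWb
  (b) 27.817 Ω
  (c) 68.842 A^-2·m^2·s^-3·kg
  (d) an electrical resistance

(a)

Expand each in SI base units:
  (a) Wb = V·s = kg·m²·s⁻²·A⁻¹
  (b) Ω = V·A⁻¹ = kg·m²·s⁻³·A⁻²
  (c) kg·m²·s⁻³·A⁻²
  (d) [electrical resistance] = kg·m²·s⁻³·A⁻²
All reduce to kg·m²·s⁻³·A⁻² except (a), which is kg·m²·s⁻²·A⁻¹.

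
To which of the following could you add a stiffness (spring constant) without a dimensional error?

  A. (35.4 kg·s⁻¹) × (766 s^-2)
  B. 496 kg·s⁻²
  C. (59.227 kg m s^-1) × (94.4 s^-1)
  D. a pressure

Reference: [stiffness (spring constant)] = kg·s⁻².
Each option:
  A. [kg·s⁻¹] · [s⁻²] = kg·s⁻³
  B. kg·s⁻²  ← same
  C. [kg·m·s⁻¹] · [s⁻¹] = kg·m·s⁻²
  D. [pressure] = kg·m⁻¹·s⁻²
Only B. matches kg·s⁻².

B.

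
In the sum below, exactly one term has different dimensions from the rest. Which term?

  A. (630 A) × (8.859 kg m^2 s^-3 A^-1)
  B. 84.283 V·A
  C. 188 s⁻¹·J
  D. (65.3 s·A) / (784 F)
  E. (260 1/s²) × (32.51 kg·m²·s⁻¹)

D.

Work out the base dimensions of each:
  A. [A] · [kg·m²·s⁻³·A⁻¹] = kg·m²·s⁻³
  B. V·A = J·C⁻¹·A = kg·m²·s⁻³
  C. J·s⁻¹ = N·m·s⁻¹ = kg·m²·s⁻³
  D. [s·A] / [kg⁻¹·m⁻²·s⁴·A²] = kg·m²·s⁻³·A⁻¹
  E. [s⁻²] · [kg·m²·s⁻¹] = kg·m²·s⁻³
All reduce to kg·m²·s⁻³ except D., which is kg·m²·s⁻³·A⁻¹.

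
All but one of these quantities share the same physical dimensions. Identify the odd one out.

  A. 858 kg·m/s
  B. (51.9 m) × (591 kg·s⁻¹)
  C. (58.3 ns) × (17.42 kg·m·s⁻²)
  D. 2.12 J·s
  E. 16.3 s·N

Reduce each to base SI dimensions:
  A. kg·m·s⁻¹
  B. [m] · [kg·s⁻¹] = kg·m·s⁻¹
  C. [s] · [kg·m·s⁻²] = kg·m·s⁻¹
  D. J·s = N·m·s = kg·m²·s⁻¹
  E. N·s = kg·m·s⁻²·s = kg·m·s⁻¹
All reduce to kg·m·s⁻¹ except D., which is kg·m²·s⁻¹.

D.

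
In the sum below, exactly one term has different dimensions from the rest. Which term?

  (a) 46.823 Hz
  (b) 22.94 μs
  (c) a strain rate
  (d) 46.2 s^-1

(b)

Dimensions:
  (a) Hz = s⁻¹
  (b) s
  (c) [strain rate] = s⁻¹
  (d) s⁻¹
All reduce to s⁻¹ except (b), which is s.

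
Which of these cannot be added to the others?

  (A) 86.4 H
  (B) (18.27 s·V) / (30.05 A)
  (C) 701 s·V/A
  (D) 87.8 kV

In SI base units:
  (A) H = V·s·A⁻¹ = kg·m²·s⁻²·A⁻²
  (B) [kg·m²·s⁻²·A⁻¹] / [A] = kg·m²·s⁻²·A⁻²
  (C) V·s·A⁻¹ = J·C⁻¹·s·A⁻¹ = kg·m²·s⁻²·A⁻²
  (D) V = J·C⁻¹ = kg·m²·s⁻³·A⁻¹
All reduce to kg·m²·s⁻²·A⁻² except (D), which is kg·m²·s⁻³·A⁻¹.

(D)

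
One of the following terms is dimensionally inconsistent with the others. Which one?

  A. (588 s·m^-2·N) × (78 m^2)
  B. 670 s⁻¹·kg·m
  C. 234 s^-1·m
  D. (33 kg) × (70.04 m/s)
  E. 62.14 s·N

Reduce each to base SI dimensions:
  A. [kg·m⁻¹·s⁻¹] · [m²] = kg·m·s⁻¹
  B. kg·m·s⁻¹
  C. m·s⁻¹
  D. [kg] · [m·s⁻¹] = kg·m·s⁻¹
  E. N·s = kg·m·s⁻²·s = kg·m·s⁻¹
All reduce to kg·m·s⁻¹ except C., which is m·s⁻¹.

C.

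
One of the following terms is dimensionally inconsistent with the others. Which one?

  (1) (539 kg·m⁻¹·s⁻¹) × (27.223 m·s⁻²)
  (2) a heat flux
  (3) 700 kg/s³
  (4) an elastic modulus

In SI base units:
  (1) [kg·m⁻¹·s⁻¹] · [m·s⁻²] = kg·s⁻³
  (2) [heat flux] = kg·s⁻³
  (3) kg·s⁻³
  (4) [elastic modulus] = kg·m⁻¹·s⁻²
All reduce to kg·s⁻³ except (4), which is kg·m⁻¹·s⁻².

(4)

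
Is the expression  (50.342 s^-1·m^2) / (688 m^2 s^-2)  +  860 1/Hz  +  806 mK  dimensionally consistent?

No

Reduce each to base SI dimensions:
  (50.342 s^-1·m^2) / (688 m^2 s^-2):  [m²·s⁻¹] / [m²·s⁻²] = s
  860 1/Hz:  Hz⁻¹ = (s⁻¹)⁻¹ = s
  806 mK:  K
The terms do not share a single dimension (K vs s).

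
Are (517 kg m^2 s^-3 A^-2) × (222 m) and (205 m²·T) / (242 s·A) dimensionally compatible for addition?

No

Dimensions:
  (517 kg m^2 s^-3 A^-2) × (222 m):  [kg·m²·s⁻³·A⁻²] · [m] = kg·m³·s⁻³·A⁻²
  (205 m²·T) / (242 s·A):  [kg·m²·s⁻²·A⁻¹] / [s·A] = kg·m²·s⁻³·A⁻²
kg·m³·s⁻³·A⁻² ≠ kg·m²·s⁻³·A⁻², so they cannot be added.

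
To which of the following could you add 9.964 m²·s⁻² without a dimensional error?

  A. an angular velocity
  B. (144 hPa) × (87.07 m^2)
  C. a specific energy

C.

Reference: m²·s⁻².
Each option:
  A. [angular velocity] = s⁻¹
  B. [kg·m⁻¹·s⁻²] · [m²] = kg·m·s⁻²
  C. [specific energy] = m²·s⁻²  ← same
Only C. matches m²·s⁻².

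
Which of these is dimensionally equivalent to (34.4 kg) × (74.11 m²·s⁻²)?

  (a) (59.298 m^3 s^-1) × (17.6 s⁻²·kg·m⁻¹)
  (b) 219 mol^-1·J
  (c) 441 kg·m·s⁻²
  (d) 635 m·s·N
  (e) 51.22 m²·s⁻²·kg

Reference: [kg] · [m²·s⁻²] = kg·m²·s⁻².
Each option:
  (a) [m³·s⁻¹] · [kg·m⁻¹·s⁻²] = kg·m²·s⁻³
  (b) J·mol⁻¹ = N·m·mol⁻¹ = kg·m²·s⁻²·mol⁻¹
  (c) kg·m·s⁻²
  (d) N·m·s = kg·m·s⁻²·m·s = kg·m²·s⁻¹
  (e) kg·m²·s⁻²  ← same
Only (e) matches kg·m²·s⁻².

(e)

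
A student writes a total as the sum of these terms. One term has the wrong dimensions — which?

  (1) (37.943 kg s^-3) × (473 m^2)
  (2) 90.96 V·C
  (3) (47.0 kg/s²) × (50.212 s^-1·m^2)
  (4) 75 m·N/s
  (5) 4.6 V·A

Work out the base dimensions of each:
  (1) [kg·s⁻³] · [m²] = kg·m²·s⁻³
  (2) C·V = s·A·J·C⁻¹ = kg·m²·s⁻²
  (3) [kg·s⁻²] · [m²·s⁻¹] = kg·m²·s⁻³
  (4) N·m·s⁻¹ = kg·m·s⁻²·m·s⁻¹ = kg·m²·s⁻³
  (5) V·A = J·C⁻¹·A = kg·m²·s⁻³
All reduce to kg·m²·s⁻³ except (2), which is kg·m²·s⁻².

(2)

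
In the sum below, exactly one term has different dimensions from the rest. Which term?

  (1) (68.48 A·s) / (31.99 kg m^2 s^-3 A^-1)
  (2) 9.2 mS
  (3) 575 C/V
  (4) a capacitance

(2)

Dimensions:
  (1) [s·A] / [kg·m²·s⁻³·A⁻¹] = kg⁻¹·m⁻²·s⁴·A²
  (2) S = Ω⁻¹ = kg⁻¹·m⁻²·s³·A²
  (3) C·V⁻¹ = s·A·(J·C⁻¹)⁻¹ = kg⁻¹·m⁻²·s⁴·A²
  (4) [capacitance] = kg⁻¹·m⁻²·s⁴·A²
All reduce to kg⁻¹·m⁻²·s⁴·A² except (2), which is kg⁻¹·m⁻²·s³·A².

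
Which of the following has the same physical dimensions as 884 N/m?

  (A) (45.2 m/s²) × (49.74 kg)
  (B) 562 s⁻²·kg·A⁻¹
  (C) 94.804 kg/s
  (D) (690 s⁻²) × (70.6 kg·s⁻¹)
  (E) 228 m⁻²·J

Reference: N·m⁻¹ = kg·m·s⁻²·m⁻¹ = kg·s⁻².
Each option:
  (A) [m·s⁻²] · [kg] = kg·m·s⁻²
  (B) kg·s⁻²·A⁻¹
  (C) kg·s⁻¹
  (D) [s⁻²] · [kg·s⁻¹] = kg·s⁻³
  (E) J·m⁻² = N·m·m⁻² = kg·s⁻²  ← same
Only (E) matches kg·s⁻².

(E)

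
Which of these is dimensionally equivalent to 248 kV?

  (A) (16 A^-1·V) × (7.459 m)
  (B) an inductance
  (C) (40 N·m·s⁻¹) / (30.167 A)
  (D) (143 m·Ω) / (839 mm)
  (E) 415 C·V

Reference: V = J·C⁻¹ = kg·m²·s⁻³·A⁻¹.
Each option:
  (A) [kg·m²·s⁻³·A⁻²] · [m] = kg·m³·s⁻³·A⁻²
  (B) [inductance] = kg·m²·s⁻²·A⁻²
  (C) [kg·m²·s⁻³] / [A] = kg·m²·s⁻³·A⁻¹  ← same
  (D) [kg·m³·s⁻³·A⁻²] / [m] = kg·m²·s⁻³·A⁻²
  (E) C·V = s·A·J·C⁻¹ = kg·m²·s⁻²
Only (C) matches kg·m²·s⁻³·A⁻¹.

(C)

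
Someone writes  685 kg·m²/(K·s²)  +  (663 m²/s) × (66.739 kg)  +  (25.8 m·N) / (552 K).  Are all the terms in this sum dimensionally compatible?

Work out the base dimensions of each:
  685 kg·m²/(K·s²):  kg·m²·s⁻²·K⁻¹
  (663 m²/s) × (66.739 kg):  [m²·s⁻¹] · [kg] = kg·m²·s⁻¹
  (25.8 m·N) / (552 K):  [kg·m²·s⁻²] / [K] = kg·m²·s⁻²·K⁻¹
The terms do not share a single dimension (kg·m²·s⁻²·K⁻¹ vs kg·m²·s⁻¹).

No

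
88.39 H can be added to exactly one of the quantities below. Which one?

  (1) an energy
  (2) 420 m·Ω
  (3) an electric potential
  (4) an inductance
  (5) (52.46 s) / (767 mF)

Reference: H = V·s·A⁻¹ = kg·m²·s⁻²·A⁻².
Each option:
  (1) [energy] = kg·m²·s⁻²
  (2) Ω·m = V·A⁻¹·m = kg·m³·s⁻³·A⁻²
  (3) [electric potential] = kg·m²·s⁻³·A⁻¹
  (4) [inductance] = kg·m²·s⁻²·A⁻²  ← same
  (5) [s] / [kg⁻¹·m⁻²·s⁴·A²] = kg·m²·s⁻³·A⁻²
Only (4) matches kg·m²·s⁻²·A⁻².

(4)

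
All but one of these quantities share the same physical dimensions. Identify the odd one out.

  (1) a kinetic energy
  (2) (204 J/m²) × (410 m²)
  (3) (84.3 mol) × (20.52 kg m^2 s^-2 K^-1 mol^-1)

Expand each in SI base units:
  (1) [kinetic energy] = kg·m²·s⁻²
  (2) [kg·s⁻²] · [m²] = kg·m²·s⁻²
  (3) [mol] · [kg·m²·s⁻²·K⁻¹·mol⁻¹] = kg·m²·s⁻²·K⁻¹
All reduce to kg·m²·s⁻² except (3), which is kg·m²·s⁻²·K⁻¹.

(3)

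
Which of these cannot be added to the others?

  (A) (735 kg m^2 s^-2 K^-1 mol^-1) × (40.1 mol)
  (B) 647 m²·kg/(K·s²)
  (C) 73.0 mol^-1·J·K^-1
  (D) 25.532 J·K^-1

(C)

Work out the base dimensions of each:
  (A) [kg·m²·s⁻²·K⁻¹·mol⁻¹] · [mol] = kg·m²·s⁻²·K⁻¹
  (B) kg·m²·s⁻²·K⁻¹
  (C) J·mol⁻¹·K⁻¹ = N·m·mol⁻¹·K⁻¹ = kg·m²·s⁻²·K⁻¹·mol⁻¹
  (D) J·K⁻¹ = N·m·K⁻¹ = kg·m²·s⁻²·K⁻¹
All reduce to kg·m²·s⁻²·K⁻¹ except (C), which is kg·m²·s⁻²·K⁻¹·mol⁻¹.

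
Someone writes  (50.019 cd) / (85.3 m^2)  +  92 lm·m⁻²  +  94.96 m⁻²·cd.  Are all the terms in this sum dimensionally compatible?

In SI base units:
  (50.019 cd) / (85.3 m^2):  [cd] / [m²] = m⁻²·cd
  92 lm·m⁻²:  lm·m⁻² = cd·m⁻² = m⁻²·cd
  94.96 m⁻²·cd:  m⁻²·cd
Every term reduces to m⁻²·cd.

Yes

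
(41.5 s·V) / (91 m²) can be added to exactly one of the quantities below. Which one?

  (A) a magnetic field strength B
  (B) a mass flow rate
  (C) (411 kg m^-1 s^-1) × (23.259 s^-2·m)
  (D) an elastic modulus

(A)

Reference: [kg·m²·s⁻²·A⁻¹] / [m²] = kg·s⁻²·A⁻¹.
Each option:
  (A) [magnetic field strength B] = kg·s⁻²·A⁻¹  ← same
  (B) [mass flow rate] = kg·s⁻¹
  (C) [kg·m⁻¹·s⁻¹] · [m·s⁻²] = kg·s⁻³
  (D) [elastic modulus] = kg·m⁻¹·s⁻²
Only (A) matches kg·s⁻²·A⁻¹.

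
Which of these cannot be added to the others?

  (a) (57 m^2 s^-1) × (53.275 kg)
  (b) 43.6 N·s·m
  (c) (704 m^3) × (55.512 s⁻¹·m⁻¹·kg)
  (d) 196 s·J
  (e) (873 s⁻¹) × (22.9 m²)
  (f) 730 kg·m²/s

(e)

In SI base units:
  (a) [m²·s⁻¹] · [kg] = kg·m²·s⁻¹
  (b) N·m·s = kg·m·s⁻²·m·s = kg·m²·s⁻¹
  (c) [m³] · [kg·m⁻¹·s⁻¹] = kg·m²·s⁻¹
  (d) J·s = N·m·s = kg·m²·s⁻¹
  (e) [s⁻¹] · [m²] = m²·s⁻¹
  (f) kg·m²·s⁻¹
All reduce to kg·m²·s⁻¹ except (e), which is m²·s⁻¹.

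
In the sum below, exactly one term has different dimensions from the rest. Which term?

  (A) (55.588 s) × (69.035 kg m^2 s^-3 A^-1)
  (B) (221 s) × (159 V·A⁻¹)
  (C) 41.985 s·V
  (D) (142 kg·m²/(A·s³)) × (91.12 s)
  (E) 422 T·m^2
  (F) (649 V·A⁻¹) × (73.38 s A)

(B)

Expand each in SI base units:
  (A) [s] · [kg·m²·s⁻³·A⁻¹] = kg·m²·s⁻²·A⁻¹
  (B) [s] · [kg·m²·s⁻³·A⁻²] = kg·m²·s⁻²·A⁻²
  (C) V·s = J·C⁻¹·s = kg·m²·s⁻²·A⁻¹
  (D) [kg·m²·s⁻³·A⁻¹] · [s] = kg·m²·s⁻²·A⁻¹
  (E) T·m² = Wb·m⁻²·m² = kg·m²·s⁻²·A⁻¹
  (F) [kg·m²·s⁻³·A⁻²] · [s·A] = kg·m²·s⁻²·A⁻¹
All reduce to kg·m²·s⁻²·A⁻¹ except (B), which is kg·m²·s⁻²·A⁻².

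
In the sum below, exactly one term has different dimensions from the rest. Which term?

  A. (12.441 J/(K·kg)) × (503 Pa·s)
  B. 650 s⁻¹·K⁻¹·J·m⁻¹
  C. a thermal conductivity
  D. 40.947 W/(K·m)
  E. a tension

Expand each in SI base units:
  A. [m²·s⁻²·K⁻¹] · [kg·m⁻¹·s⁻¹] = kg·m·s⁻³·K⁻¹
  B. J·s⁻¹·m⁻¹·K⁻¹ = N·m·s⁻¹·m⁻¹·K⁻¹ = kg·m·s⁻³·K⁻¹
  C. [thermal conductivity] = kg·m·s⁻³·K⁻¹
  D. W·m⁻¹·K⁻¹ = J·s⁻¹·m⁻¹·K⁻¹ = kg·m·s⁻³·K⁻¹
  E. [tension] = kg·m·s⁻²
All reduce to kg·m·s⁻³·K⁻¹ except E., which is kg·m·s⁻².

E.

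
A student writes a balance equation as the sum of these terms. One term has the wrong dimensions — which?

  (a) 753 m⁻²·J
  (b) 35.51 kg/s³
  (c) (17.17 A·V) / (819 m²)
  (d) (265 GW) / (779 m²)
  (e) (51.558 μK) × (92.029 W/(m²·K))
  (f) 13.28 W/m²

Reduce each to base SI dimensions:
  (a) J·m⁻² = N·m·m⁻² = kg·s⁻²
  (b) kg·s⁻³
  (c) [kg·m²·s⁻³] / [m²] = kg·s⁻³
  (d) [kg·m²·s⁻³] / [m²] = kg·s⁻³
  (e) [K] · [kg·s⁻³·K⁻¹] = kg·s⁻³
  (f) W·m⁻² = J·s⁻¹·m⁻² = kg·s⁻³
All reduce to kg·s⁻³ except (a), which is kg·s⁻².

(a)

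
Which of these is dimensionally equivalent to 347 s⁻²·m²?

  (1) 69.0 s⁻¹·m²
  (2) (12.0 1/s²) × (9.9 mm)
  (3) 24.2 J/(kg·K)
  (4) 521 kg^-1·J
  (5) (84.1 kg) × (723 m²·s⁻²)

(4)

Reference: m²·s⁻².
Each option:
  (1) m²·s⁻¹
  (2) [s⁻²] · [m] = m·s⁻²
  (3) J·kg⁻¹·K⁻¹ = N·m·kg⁻¹·K⁻¹ = m²·s⁻²·K⁻¹
  (4) J·kg⁻¹ = N·m·kg⁻¹ = m²·s⁻²  ← same
  (5) [kg] · [m²·s⁻²] = kg·m²·s⁻²
Only (4) matches m²·s⁻².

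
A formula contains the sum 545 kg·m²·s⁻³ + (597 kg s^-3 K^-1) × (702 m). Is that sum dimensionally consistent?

No

In SI base units:
  545 kg·m²·s⁻³:  kg·m²·s⁻³
  (597 kg s^-3 K^-1) × (702 m):  [kg·s⁻³·K⁻¹] · [m] = kg·m·s⁻³·K⁻¹
kg·m²·s⁻³ ≠ kg·m·s⁻³·K⁻¹, so they cannot be added.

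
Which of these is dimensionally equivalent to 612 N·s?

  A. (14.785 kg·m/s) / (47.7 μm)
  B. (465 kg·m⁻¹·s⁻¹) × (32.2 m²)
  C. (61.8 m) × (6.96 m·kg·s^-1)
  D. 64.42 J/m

Reference: N·s = kg·m·s⁻²·s = kg·m·s⁻¹.
Each option:
  A. [kg·m·s⁻¹] / [m] = kg·s⁻¹
  B. [kg·m⁻¹·s⁻¹] · [m²] = kg·m·s⁻¹  ← same
  C. [m] · [kg·m·s⁻¹] = kg·m²·s⁻¹
  D. J·m⁻¹ = N·m·m⁻¹ = kg·m·s⁻²
Only B. matches kg·m·s⁻¹.

B.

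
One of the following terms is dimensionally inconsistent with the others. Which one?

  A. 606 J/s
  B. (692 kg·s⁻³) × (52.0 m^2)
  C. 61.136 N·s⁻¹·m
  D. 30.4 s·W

In SI base units:
  A. J·s⁻¹ = N·m·s⁻¹ = kg·m²·s⁻³
  B. [kg·s⁻³] · [m²] = kg·m²·s⁻³
  C. N·m·s⁻¹ = kg·m·s⁻²·m·s⁻¹ = kg·m²·s⁻³
  D. W·s = J·s⁻¹·s = kg·m²·s⁻²
All reduce to kg·m²·s⁻³ except D., which is kg·m²·s⁻².

D.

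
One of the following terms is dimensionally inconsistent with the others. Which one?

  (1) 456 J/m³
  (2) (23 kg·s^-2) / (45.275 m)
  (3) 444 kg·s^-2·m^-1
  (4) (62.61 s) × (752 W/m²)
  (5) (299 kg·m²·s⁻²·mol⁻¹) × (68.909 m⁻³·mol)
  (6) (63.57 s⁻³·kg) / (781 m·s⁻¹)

Dimensions:
  (1) J·m⁻³ = N·m·m⁻³ = kg·m⁻¹·s⁻²
  (2) [kg·s⁻²] / [m] = kg·m⁻¹·s⁻²
  (3) kg·m⁻¹·s⁻²
  (4) [s] · [kg·s⁻³] = kg·s⁻²
  (5) [kg·m²·s⁻²·mol⁻¹] · [m⁻³·mol] = kg·m⁻¹·s⁻²
  (6) [kg·s⁻³] / [m·s⁻¹] = kg·m⁻¹·s⁻²
All reduce to kg·m⁻¹·s⁻² except (4), which is kg·s⁻².

(4)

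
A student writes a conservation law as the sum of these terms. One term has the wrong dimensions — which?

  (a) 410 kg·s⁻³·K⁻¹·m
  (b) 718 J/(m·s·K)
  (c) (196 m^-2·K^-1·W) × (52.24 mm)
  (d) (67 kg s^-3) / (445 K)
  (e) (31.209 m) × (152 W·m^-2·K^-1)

In SI base units:
  (a) kg·m·s⁻³·K⁻¹
  (b) J·s⁻¹·m⁻¹·K⁻¹ = N·m·s⁻¹·m⁻¹·K⁻¹ = kg·m·s⁻³·K⁻¹
  (c) [kg·s⁻³·K⁻¹] · [m] = kg·m·s⁻³·K⁻¹
  (d) [kg·s⁻³] / [K] = kg·s⁻³·K⁻¹
  (e) [m] · [kg·s⁻³·K⁻¹] = kg·m·s⁻³·K⁻¹
All reduce to kg·m·s⁻³·K⁻¹ except (d), which is kg·s⁻³·K⁻¹.

(d)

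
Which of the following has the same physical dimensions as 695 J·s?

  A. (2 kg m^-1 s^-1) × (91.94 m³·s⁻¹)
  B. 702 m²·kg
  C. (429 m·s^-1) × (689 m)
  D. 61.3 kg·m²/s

D.

Reference: J·s = N·m·s = kg·m²·s⁻¹.
Each option:
  A. [kg·m⁻¹·s⁻¹] · [m³·s⁻¹] = kg·m²·s⁻²
  B. kg·m²
  C. [m·s⁻¹] · [m] = m²·s⁻¹
  D. kg·m²·s⁻¹  ← same
Only D. matches kg·m²·s⁻¹.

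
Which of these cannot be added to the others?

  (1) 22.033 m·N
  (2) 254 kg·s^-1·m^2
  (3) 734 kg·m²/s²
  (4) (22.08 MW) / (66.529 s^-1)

(2)

Reduce each to base SI dimensions:
  (1) N·m = kg·m·s⁻²·m = kg·m²·s⁻²
  (2) kg·m²·s⁻¹
  (3) kg·m²·s⁻²
  (4) [kg·m²·s⁻³] / [s⁻¹] = kg·m²·s⁻²
All reduce to kg·m²·s⁻² except (2), which is kg·m²·s⁻¹.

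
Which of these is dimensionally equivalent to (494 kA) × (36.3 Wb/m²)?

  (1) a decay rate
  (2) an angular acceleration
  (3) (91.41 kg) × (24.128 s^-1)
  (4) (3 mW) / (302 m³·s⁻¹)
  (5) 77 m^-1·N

(5)

Reference: [A] · [kg·s⁻²·A⁻¹] = kg·s⁻².
Each option:
  (1) [decay rate] = s⁻¹
  (2) [angular acceleration] = s⁻²
  (3) [kg] · [s⁻¹] = kg·s⁻¹
  (4) [kg·m²·s⁻³] / [m³·s⁻¹] = kg·m⁻¹·s⁻²
  (5) N·m⁻¹ = kg·m·s⁻²·m⁻¹ = kg·s⁻²  ← same
Only (5) matches kg·s⁻².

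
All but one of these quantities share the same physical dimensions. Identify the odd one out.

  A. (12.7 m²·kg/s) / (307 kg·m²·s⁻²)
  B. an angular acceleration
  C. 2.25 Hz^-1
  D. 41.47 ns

B.

Reduce each to base SI dimensions:
  A. [kg·m²·s⁻¹] / [kg·m²·s⁻²] = s
  B. [angular acceleration] = s⁻²
  C. Hz⁻¹ = (s⁻¹)⁻¹ = s
  D. s
All reduce to s except B., which is s⁻².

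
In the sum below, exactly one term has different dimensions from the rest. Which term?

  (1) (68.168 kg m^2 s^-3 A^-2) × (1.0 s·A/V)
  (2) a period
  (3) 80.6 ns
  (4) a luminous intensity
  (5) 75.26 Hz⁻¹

Reduce each to base SI dimensions:
  (1) [kg·m²·s⁻³·A⁻²] · [kg⁻¹·m⁻²·s⁴·A²] = s
  (2) [period] = s
  (3) s
  (4) [luminous intensity] = cd
  (5) Hz⁻¹ = (s⁻¹)⁻¹ = s
All reduce to s except (4), which is cd.

(4)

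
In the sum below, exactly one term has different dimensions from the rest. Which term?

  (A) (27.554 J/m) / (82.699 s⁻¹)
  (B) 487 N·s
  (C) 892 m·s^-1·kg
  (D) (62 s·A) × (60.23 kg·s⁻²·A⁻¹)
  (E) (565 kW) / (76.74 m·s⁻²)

(D)

In SI base units:
  (A) [kg·m·s⁻²] / [s⁻¹] = kg·m·s⁻¹
  (B) N·s = kg·m·s⁻²·s = kg·m·s⁻¹
  (C) kg·m·s⁻¹
  (D) [s·A] · [kg·s⁻²·A⁻¹] = kg·s⁻¹
  (E) [kg·m²·s⁻³] / [m·s⁻²] = kg·m·s⁻¹
All reduce to kg·m·s⁻¹ except (D), which is kg·s⁻¹.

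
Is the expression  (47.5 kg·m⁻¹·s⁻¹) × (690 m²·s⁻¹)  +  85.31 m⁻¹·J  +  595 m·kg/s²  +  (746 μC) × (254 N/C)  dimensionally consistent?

In SI base units:
  (47.5 kg·m⁻¹·s⁻¹) × (690 m²·s⁻¹):  [kg·m⁻¹·s⁻¹] · [m²·s⁻¹] = kg·m·s⁻²
  85.31 m⁻¹·J:  J·m⁻¹ = N·m·m⁻¹ = kg·m·s⁻²
  595 m·kg/s²:  kg·m·s⁻²
  (746 μC) × (254 N/C):  [s·A] · [kg·m·s⁻³·A⁻¹] = kg·m·s⁻²
Every term reduces to kg·m·s⁻².

Yes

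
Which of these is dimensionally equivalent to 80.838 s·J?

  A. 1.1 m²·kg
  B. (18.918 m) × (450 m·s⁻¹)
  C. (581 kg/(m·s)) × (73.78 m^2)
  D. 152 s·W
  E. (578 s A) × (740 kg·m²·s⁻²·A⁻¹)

Reference: J·s = N·m·s = kg·m²·s⁻¹.
Each option:
  A. kg·m²
  B. [m] · [m·s⁻¹] = m²·s⁻¹
  C. [kg·m⁻¹·s⁻¹] · [m²] = kg·m·s⁻¹
  D. W·s = J·s⁻¹·s = kg·m²·s⁻²
  E. [s·A] · [kg·m²·s⁻²·A⁻¹] = kg·m²·s⁻¹  ← same
Only E. matches kg·m²·s⁻¹.

E.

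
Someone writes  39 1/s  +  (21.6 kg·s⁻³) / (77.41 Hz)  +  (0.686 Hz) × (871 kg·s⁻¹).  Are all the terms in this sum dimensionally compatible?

No

Reduce each to base SI dimensions:
  39 1/s:  s⁻¹
  (21.6 kg·s⁻³) / (77.41 Hz):  [kg·s⁻³] / [s⁻¹] = kg·s⁻²
  (0.686 Hz) × (871 kg·s⁻¹):  [s⁻¹] · [kg·s⁻¹] = kg·s⁻²
The terms do not share a single dimension (kg·s⁻² vs s⁻¹).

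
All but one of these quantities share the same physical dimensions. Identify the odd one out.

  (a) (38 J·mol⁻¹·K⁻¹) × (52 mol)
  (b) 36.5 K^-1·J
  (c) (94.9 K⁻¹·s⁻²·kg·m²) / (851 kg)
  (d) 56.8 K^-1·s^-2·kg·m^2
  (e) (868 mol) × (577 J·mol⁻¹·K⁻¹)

(c)

In SI base units:
  (a) [kg·m²·s⁻²·K⁻¹·mol⁻¹] · [mol] = kg·m²·s⁻²·K⁻¹
  (b) J·K⁻¹ = N·m·K⁻¹ = kg·m²·s⁻²·K⁻¹
  (c) [kg·m²·s⁻²·K⁻¹] / [kg] = m²·s⁻²·K⁻¹
  (d) kg·m²·s⁻²·K⁻¹
  (e) [mol] · [kg·m²·s⁻²·K⁻¹·mol⁻¹] = kg·m²·s⁻²·K⁻¹
All reduce to kg·m²·s⁻²·K⁻¹ except (c), which is m²·s⁻²·K⁻¹.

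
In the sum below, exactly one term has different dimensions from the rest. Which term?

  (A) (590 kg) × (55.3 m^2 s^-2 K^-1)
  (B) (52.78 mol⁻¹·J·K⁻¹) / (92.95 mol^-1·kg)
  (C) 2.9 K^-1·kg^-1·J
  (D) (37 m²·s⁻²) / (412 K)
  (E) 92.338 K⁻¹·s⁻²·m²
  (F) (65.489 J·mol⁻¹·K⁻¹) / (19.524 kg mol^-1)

Dimensions:
  (A) [kg] · [m²·s⁻²·K⁻¹] = kg·m²·s⁻²·K⁻¹
  (B) [kg·m²·s⁻²·K⁻¹·mol⁻¹] / [kg·mol⁻¹] = m²·s⁻²·K⁻¹
  (C) J·kg⁻¹·K⁻¹ = N·m·kg⁻¹·K⁻¹ = m²·s⁻²·K⁻¹
  (D) [m²·s⁻²] / [K] = m²·s⁻²·K⁻¹
  (E) m²·s⁻²·K⁻¹
  (F) [kg·m²·s⁻²·K⁻¹·mol⁻¹] / [kg·mol⁻¹] = m²·s⁻²·K⁻¹
All reduce to m²·s⁻²·K⁻¹ except (A), which is kg·m²·s⁻²·K⁻¹.

(A)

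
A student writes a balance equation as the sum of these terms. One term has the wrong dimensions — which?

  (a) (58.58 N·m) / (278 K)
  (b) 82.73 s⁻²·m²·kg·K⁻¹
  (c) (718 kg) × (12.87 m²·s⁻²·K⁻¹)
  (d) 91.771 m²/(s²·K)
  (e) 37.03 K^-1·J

(d)

Work out the base dimensions of each:
  (a) [kg·m²·s⁻²] / [K] = kg·m²·s⁻²·K⁻¹
  (b) kg·m²·s⁻²·K⁻¹
  (c) [kg] · [m²·s⁻²·K⁻¹] = kg·m²·s⁻²·K⁻¹
  (d) m²·s⁻²·K⁻¹
  (e) J·K⁻¹ = N·m·K⁻¹ = kg·m²·s⁻²·K⁻¹
All reduce to kg·m²·s⁻²·K⁻¹ except (d), which is m²·s⁻²·K⁻¹.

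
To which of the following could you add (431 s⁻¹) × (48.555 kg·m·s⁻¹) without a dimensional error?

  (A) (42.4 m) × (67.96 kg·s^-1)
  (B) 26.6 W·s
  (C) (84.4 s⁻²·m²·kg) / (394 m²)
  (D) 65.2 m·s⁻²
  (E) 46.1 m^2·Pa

(E)

Reference: [s⁻¹] · [kg·m·s⁻¹] = kg·m·s⁻².
Each option:
  (A) [m] · [kg·s⁻¹] = kg·m·s⁻¹
  (B) W·s = J·s⁻¹·s = kg·m²·s⁻²
  (C) [kg·m²·s⁻²] / [m²] = kg·s⁻²
  (D) m·s⁻²
  (E) Pa·m² = N·m⁻²·m² = kg·m·s⁻²  ← same
Only (E) matches kg·m·s⁻².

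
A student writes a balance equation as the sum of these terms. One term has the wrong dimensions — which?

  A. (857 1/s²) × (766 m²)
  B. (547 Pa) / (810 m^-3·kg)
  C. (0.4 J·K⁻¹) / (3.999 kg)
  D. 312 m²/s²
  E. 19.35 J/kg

C.

Dimensions:
  A. [s⁻²] · [m²] = m²·s⁻²
  B. [kg·m⁻¹·s⁻²] / [kg·m⁻³] = m²·s⁻²
  C. [kg·m²·s⁻²·K⁻¹] / [kg] = m²·s⁻²·K⁻¹
  D. m²·s⁻²
  E. J·kg⁻¹ = N·m·kg⁻¹ = m²·s⁻²
All reduce to m²·s⁻² except C., which is m²·s⁻²·K⁻¹.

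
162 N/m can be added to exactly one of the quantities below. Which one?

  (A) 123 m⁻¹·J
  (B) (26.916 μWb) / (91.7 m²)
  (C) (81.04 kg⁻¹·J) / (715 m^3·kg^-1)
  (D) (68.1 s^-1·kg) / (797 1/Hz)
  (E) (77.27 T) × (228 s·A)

(D)

Reference: N·m⁻¹ = kg·m·s⁻²·m⁻¹ = kg·s⁻².
Each option:
  (A) J·m⁻¹ = N·m·m⁻¹ = kg·m·s⁻²
  (B) [kg·m²·s⁻²·A⁻¹] / [m²] = kg·s⁻²·A⁻¹
  (C) [m²·s⁻²] / [kg⁻¹·m³] = kg·m⁻¹·s⁻²
  (D) [kg·s⁻¹] / [s] = kg·s⁻²  ← same
  (E) [kg·s⁻²·A⁻¹] · [s·A] = kg·s⁻¹
Only (D) matches kg·s⁻².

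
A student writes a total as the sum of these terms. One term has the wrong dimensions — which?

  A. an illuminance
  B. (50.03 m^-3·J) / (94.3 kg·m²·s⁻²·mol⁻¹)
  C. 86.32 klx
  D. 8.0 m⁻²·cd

Dimensions:
  A. [illuminance] = m⁻²·cd
  B. [kg·m⁻¹·s⁻²] / [kg·m²·s⁻²·mol⁻¹] = m⁻³·mol
  C. lx = lm·m⁻² = m⁻²·cd
  D. m⁻²·cd
All reduce to m⁻²·cd except B., which is m⁻³·mol.

B.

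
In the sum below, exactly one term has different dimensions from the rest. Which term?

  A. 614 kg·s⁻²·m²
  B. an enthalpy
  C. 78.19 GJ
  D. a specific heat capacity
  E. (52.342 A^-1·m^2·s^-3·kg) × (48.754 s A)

Work out the base dimensions of each:
  A. kg·m²·s⁻²
  B. [enthalpy] = kg·m²·s⁻²
  C. J = N·m = kg·m²·s⁻²
  D. [specific heat capacity] = m²·s⁻²·K⁻¹
  E. [kg·m²·s⁻³·A⁻¹] · [s·A] = kg·m²·s⁻²
All reduce to kg·m²·s⁻² except D., which is m²·s⁻²·K⁻¹.

D.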